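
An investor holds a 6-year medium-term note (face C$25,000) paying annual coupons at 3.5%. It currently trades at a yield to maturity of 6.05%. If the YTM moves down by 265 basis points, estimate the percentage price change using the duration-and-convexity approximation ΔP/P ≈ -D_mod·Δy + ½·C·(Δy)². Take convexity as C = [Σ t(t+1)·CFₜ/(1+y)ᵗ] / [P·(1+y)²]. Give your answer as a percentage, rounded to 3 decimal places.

With y = 0.0605:
  t   CF        PV=CF/(1+0.0605)^t    t·PV        t(t+1)·PV
  1       875.00       825.0825       825.0825       1,650.1650
  2       875.00       778.0127     1,556.0255       4,668.0764
  3       875.00       733.6282     2,200.8847       8,803.5388
  4       875.00       691.7758     2,767.1032      13,835.5159
  5       875.00       652.3110     3,261.5549      19,569.3294
  6    25,875.00    18,189.3140   109,135.8843     763,951.1900
  Σ                 21,870.1243   119,746.5350     812,477.8155
P = 21,870.1243; D_Mac = 5.47535 yrs; D_mod = 5.16299 yrs; C = 33.03231.
Duration effect: -5.16299 × (-0.0265) = +0.136819
Convexity effect: 0.5 × 33.03231 × (-0.0265)² = +0.0115985
ΔP/P ≈ +0.136819 + 0.0115985 = +0.148418 = +14.8418%.

+14.842%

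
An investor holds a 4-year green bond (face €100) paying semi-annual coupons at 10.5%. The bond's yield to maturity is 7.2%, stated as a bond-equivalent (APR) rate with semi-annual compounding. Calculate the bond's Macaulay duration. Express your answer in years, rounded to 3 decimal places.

3.405 years

Periodic yield y = 0.036. Discount each cash flow and weight by its period:
  t   CF        PV=CF/(1+0.036)^t    t·PV
  1         5.25         5.0676         5.0676
  2         5.25         4.8915         9.7829
  3         5.25         4.7215        14.1645
  4         5.25         4.5574        18.2297
  5         5.25         4.3991        21.9953
  6         5.25         4.2462        25.4772
  7         5.25         4.0987        28.6906
  8       105.25        79.3129       634.5035
  Σ                    111.2948       757.9114
Price P = Σ PV = 111.2948.
Macaulay duration = Σ(t·PV) / P = 757.9114 / 111.2948 = 6.80994 half-year periods.
In years: 6.80994 / 2 = 3.40497 years.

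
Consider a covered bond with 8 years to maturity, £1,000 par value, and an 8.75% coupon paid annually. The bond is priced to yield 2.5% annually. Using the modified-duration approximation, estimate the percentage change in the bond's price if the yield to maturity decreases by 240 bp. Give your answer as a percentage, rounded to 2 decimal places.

+15.05%

Periodic yield y = 0.025. Modified duration first:
  t   CF        PV=CF/(1+0.025)^t    t·PV
  1        87.50        85.3659        85.3659
  2        87.50        83.2838       166.5675
  3        87.50        81.2524       243.7573
  4        87.50        79.2707       317.0827
  5        87.50        77.3373       386.6863
  6        87.50        75.4510       452.7059
  7        87.50        73.6107       515.2750
  8     1,087.50       892.5619     7,140.4952
  Σ                  1,448.1336     9,307.9357
P = 1,448.1336; D_Mac = 6.42754 yrs; D_mod = 6.42754/(1+0.025) = 6.27077 yrs.
ΔP/P ≈ -D_mod · Δy = -6.27077 × (-0.024) = +0.150498 = +15.0498%.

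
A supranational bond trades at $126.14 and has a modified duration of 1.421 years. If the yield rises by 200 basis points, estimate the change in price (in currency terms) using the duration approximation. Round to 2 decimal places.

-$3.58

Duration approximation: ΔP/P ≈ -D_mod · Δy = -1.421 × (+0.02) = -0.028420.
ΔP ≈ 126.14 × (-0.028420) = -3.5848988.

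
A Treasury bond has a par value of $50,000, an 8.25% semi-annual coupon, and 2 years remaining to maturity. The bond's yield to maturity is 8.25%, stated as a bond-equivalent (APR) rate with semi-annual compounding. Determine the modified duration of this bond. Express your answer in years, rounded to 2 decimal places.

Periodic yield y = 0.04125. First find Macaulay duration:
  t   CF        PV=CF/(1+0.04125)^t    t·PV
  1     2,062.50     1,980.7923     1,980.7923
  2     2,062.50     1,902.3216     3,804.6431
  3     2,062.50     1,826.9595     5,480.8784
  4    52,062.50    44,289.9267   177,159.7066
  Σ                 50,000.0000   188,426.0205
P = 50,000.0000; Macaulay duration = 188,426.0205 / 50,000.0000 = 3.76852 half-year periods = 1.88426 years.
Modified duration = D_Mac / (1 + y) = 1.88426 / 1.04125 = 1.80961 years.

1.81 years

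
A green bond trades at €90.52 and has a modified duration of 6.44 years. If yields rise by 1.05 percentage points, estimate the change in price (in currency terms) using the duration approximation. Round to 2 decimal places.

Duration approximation: ΔP/P ≈ -D_mod · Δy = -6.44 × (+0.0105) = -0.067620.
ΔP ≈ 90.52 × (-0.067620) = -6.1209624.

-€6.12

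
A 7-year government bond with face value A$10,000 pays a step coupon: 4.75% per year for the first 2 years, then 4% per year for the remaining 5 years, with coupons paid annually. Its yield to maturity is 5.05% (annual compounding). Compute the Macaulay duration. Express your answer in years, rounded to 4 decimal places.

Periodic yield y = 0.0505. Discount each cash flow and weight by its year:
  t   CF        PV=CF/(1+0.0505)^t    t·PV
  1       475.00       452.1656       452.1656
  2       475.00       430.4290       860.8579
  3       400.00       345.0419     1,035.1257
  4       400.00       328.4549     1,313.8197
  5       400.00       312.6653     1,563.3266
  6       400.00       297.6348     1,785.8086
  7    10,400.00     7,366.4957    51,565.4702
  Σ                  9,532.8872    58,576.5742
Price P = Σ PV = 9,532.8872.
Macaulay duration = Σ(t·PV) / P = 58,576.5742 / 9,532.8872 = 6.14468 years.

6.1447 years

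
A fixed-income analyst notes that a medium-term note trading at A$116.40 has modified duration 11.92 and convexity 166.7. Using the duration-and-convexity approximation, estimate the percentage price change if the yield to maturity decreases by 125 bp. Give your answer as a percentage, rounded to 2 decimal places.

Duration effect: -D_mod·Δy = -11.92 × (-0.0125) = +0.149000
Convexity effect: ½·C·(Δy)² = 0.5 × 166.7 × (-0.0125)² = +0.0130234375
ΔP/P ≈ +0.149000 + 0.0130234375 = +0.1620234375
= +16.20234375%.

+16.20%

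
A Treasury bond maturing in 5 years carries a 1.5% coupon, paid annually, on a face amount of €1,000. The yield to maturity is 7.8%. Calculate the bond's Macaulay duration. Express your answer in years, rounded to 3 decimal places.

Periodic yield y = 0.078. Discount each cash flow and weight by its year:
  t   CF        PV=CF/(1+0.078)^t    t·PV
  1        15.00        13.9147        13.9147
  2        15.00        12.9078        25.8157
  3        15.00        11.9739        35.9216
  4        15.00        11.1075        44.4300
  5     1,015.00       697.2239     3,486.1193
  Σ                    747.1277     3,606.2013
Price P = Σ PV = 747.1277.
Macaulay duration = Σ(t·PV) / P = 3,606.2013 / 747.1277 = 4.82675 years.

4.827 years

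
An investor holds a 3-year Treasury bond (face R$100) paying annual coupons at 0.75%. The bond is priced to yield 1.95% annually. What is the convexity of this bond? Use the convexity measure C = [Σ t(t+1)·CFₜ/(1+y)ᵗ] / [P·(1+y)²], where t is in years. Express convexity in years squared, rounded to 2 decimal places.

11.43

With y = 0.0195:
  t   CF        PV=CF/(1+0.0195)^t    t·PV        t(t+1)·PV
  1         0.75         0.7357         0.7357           1.4713
  2         0.75         0.7216         1.4432           4.3295
  3       100.75        95.0787       285.2362       1,140.9447
  Σ                     96.5360       287.4150       1,146.7456
P = 96.5360.
Convexity = Σ t(t+1)·PV / [P·(1+y)²] = 1,146.7456 / (96.5360 × 1.039380) = 11.42887.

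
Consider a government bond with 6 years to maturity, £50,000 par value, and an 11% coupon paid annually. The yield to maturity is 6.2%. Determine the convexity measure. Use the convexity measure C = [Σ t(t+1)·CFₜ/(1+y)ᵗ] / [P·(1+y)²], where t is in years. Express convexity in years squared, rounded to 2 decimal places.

With y = 0.062:
  t   CF        PV=CF/(1+0.062)^t    t·PV        t(t+1)·PV
  1     5,500.00     5,178.9077     5,178.9077      10,357.8154
  2     5,500.00     4,876.5609     9,753.1219      29,259.3657
  3     5,500.00     4,591.8653    13,775.5959      55,102.3835
  4     5,500.00     4,323.7903    17,295.1612      86,475.8059
  5     5,500.00     4,071.3656    20,356.8281     122,140.9688
  6    55,500.00    38,685.2923   232,111.7538   1,624,782.2765
  Σ                 61,727.7822   298,471.3686   1,928,118.6159
P = 61,727.7822.
Convexity = Σ t(t+1)·PV / [P·(1+y)²] = 1,928,118.6159 / (61,727.7822 × 1.127844) = 27.69517.

27.70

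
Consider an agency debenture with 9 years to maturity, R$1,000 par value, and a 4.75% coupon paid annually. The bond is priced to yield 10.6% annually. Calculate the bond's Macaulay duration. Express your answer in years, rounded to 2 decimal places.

Periodic yield y = 0.106. Discount each cash flow and weight by its year:
  t   CF        PV=CF/(1+0.106)^t    t·PV
  1        47.50        42.9476        42.9476
  2        47.50        38.8314        77.6629
  3        47.50        35.1098       105.3294
  4        47.50        31.7448       126.9793
  5        47.50        28.7024       143.5119
  6        47.50        25.9515       155.7091
  7        47.50        23.4643       164.2501
  8        47.50        21.2155       169.7237
  9     1,047.50       423.0171     3,807.1536
  Σ                    670.9844     4,793.2677
Price P = Σ PV = 670.9844.
Macaulay duration = Σ(t·PV) / P = 4,793.2677 / 670.9844 = 7.14364 years.

7.14 years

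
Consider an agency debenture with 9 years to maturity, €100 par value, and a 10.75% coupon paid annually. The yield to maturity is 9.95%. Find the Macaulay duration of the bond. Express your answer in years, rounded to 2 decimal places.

6.26 years

Periodic yield y = 0.0995. Discount each cash flow and weight by its year:
  t   CF        PV=CF/(1+0.0995)^t    t·PV
  1        10.75         9.7772         9.7772
  2        10.75         8.8924        17.7848
  3        10.75         8.0877        24.2630
  4        10.75         7.3558        29.4230
  5        10.75         6.6901        33.4505
  6        10.75         6.0847        36.5080
  7        10.75         5.5340        38.7382
  8        10.75         5.0332        40.2658
  9       110.75        47.1614       424.4525
  Σ                    104.6164       654.6630
Price P = Σ PV = 104.6164.
Macaulay duration = Σ(t·PV) / P = 654.6630 / 104.6164 = 6.25775 years.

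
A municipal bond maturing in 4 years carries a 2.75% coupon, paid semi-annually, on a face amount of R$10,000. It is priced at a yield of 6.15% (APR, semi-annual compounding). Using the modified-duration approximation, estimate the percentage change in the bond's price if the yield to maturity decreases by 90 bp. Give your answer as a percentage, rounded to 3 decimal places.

+3.318%

Periodic yield y = 0.03075. Modified duration first:
  t   CF        PV=CF/(1+0.03075)^t    t·PV
  1       137.50       133.3980       133.3980
  2       137.50       129.4184       258.8368
  3       137.50       125.5575       376.6725
  4       137.50       121.8118       487.2472
  5       137.50       118.1778       590.8891
  6       137.50       114.6523       687.9136
  7       137.50       111.2319       778.6232
  8    10,137.50     7,956.1712    63,649.3696
  Σ                  8,810.4189    66,962.9499
P = 8,810.4189; D_Mac = 7.60043 half-year periods = 3.80021 yrs; D_mod = 3.80021/(1+0.03075) = 3.68684 yrs.
ΔP/P ≈ -D_mod · Δy = -3.68684 × (-0.009) = +0.033182 = +3.3182%.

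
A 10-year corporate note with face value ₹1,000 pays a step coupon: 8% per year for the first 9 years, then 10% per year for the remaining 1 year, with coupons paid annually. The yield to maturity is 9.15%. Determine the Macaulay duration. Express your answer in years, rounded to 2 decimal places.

7.16 years

Periodic yield y = 0.0915. Discount each cash flow and weight by its year:
  t   CF        PV=CF/(1+0.0915)^t    t·PV
  1        80.00        73.2936        73.2936
  2        80.00        67.1495       134.2989
  3        80.00        61.5203       184.5610
  4        80.00        56.3631       225.4525
  5        80.00        51.6382       258.1911
  6        80.00        47.3094       283.8565
  7        80.00        43.3435       303.4044
  8        80.00        39.7100       317.6801
  9        80.00        36.3811       327.4303
  10    1,100.00       458.3057     4,583.0573
  Σ                    935.0146     6,691.2257
Price P = Σ PV = 935.0146.
Macaulay duration = Σ(t·PV) / P = 6,691.2257 / 935.0146 = 7.15628 years.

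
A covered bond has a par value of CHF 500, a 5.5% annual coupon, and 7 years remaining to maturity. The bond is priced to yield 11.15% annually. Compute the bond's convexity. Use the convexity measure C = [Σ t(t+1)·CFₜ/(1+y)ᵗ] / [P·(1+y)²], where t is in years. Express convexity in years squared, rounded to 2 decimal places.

35.19

With y = 0.1115:
  t   CF        PV=CF/(1+0.1115)^t    t·PV        t(t+1)·PV
  1        27.50        24.7413        24.7413          49.4827
  2        27.50        22.2594        44.5188         133.5565
  3        27.50        20.0265        60.0794         240.3176
  4        27.50        18.0175        72.0700         360.3502
  5        27.50        16.2101        81.0504         486.3026
  6        27.50        14.5840        87.5038         612.5269
  7       527.50       251.6843     1,761.7904      14,094.3231
  Σ                    367.5231     2,131.7543      15,976.8596
P = 367.5231.
Convexity = Σ t(t+1)·PV / [P·(1+y)²] = 15,976.8596 / (367.5231 × 1.235432) = 35.18745.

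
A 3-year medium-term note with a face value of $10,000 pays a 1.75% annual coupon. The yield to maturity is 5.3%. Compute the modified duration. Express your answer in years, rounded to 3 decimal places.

Periodic yield y = 0.053. First find Macaulay duration:
  t   CF        PV=CF/(1+0.053)^t    t·PV
  1       175.00       166.1918       166.1918
  2       175.00       157.8270       315.6540
  3    10,175.00     8,714.6371    26,143.9112
  Σ                  9,038.6559    26,625.7570
P = 9,038.6559; Macaulay duration = 26,625.7570 / 9,038.6559 = 2.94577 years.
Modified duration = D_Mac / (1 + y) = 2.94577 / 1.053 = 2.79750 years.

2.797 years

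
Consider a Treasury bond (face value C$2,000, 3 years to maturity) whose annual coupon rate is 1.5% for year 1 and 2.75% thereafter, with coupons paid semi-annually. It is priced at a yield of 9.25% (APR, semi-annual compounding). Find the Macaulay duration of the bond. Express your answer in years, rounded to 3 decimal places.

2.919 years

Periodic yield y = 0.04625. Discount each cash flow and weight by its period:
  t   CF        PV=CF/(1+0.04625)^t    t·PV
  1        15.00        14.3369        14.3369
  2        15.00        13.7031        27.4063
  3        27.50        24.0119        72.0357
  4        27.50        22.9504        91.8017
  5        27.50        21.9359       109.6795
  6     2,027.50     1,545.7813     9,274.6875
  Σ                  1,642.7195     9,589.9476
Price P = Σ PV = 1,642.7195.
Macaulay duration = Σ(t·PV) / P = 9,589.9476 / 1,642.7195 = 5.83785 half-year periods.
In years: 5.83785 / 2 = 2.91892 years.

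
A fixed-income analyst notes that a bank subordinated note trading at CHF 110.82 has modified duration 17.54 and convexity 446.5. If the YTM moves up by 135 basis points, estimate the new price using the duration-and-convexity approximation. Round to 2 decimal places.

CHF 89.09

Duration effect: -D_mod·Δy = -17.54 × (+0.0135) = -0.236790
Convexity effect: ½·C·(Δy)² = 0.5 × 446.5 × (0.0135)² = +0.0406873125
ΔP/P ≈ -0.236790 + 0.0406873125 = -0.1961026875
New price ≈ 110.82 × (1 - 0.1961026875) = 89.08790017125.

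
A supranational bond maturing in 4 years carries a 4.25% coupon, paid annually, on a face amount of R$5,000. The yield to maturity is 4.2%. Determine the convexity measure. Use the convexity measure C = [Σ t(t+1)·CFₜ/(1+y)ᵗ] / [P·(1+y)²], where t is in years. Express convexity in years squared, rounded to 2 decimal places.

With y = 0.042:
  t   CF        PV=CF/(1+0.042)^t    t·PV        t(t+1)·PV
  1       212.50       203.9347       203.9347         407.8695
  2       212.50       195.7147       391.4294       1,174.2883
  3       212.50       187.8260       563.4781       2,253.9124
  4     5,212.50     4,421.5566    17,686.2265      88,431.1327
  Σ                  5,009.0321    18,845.0688      92,267.2029
P = 5,009.0321.
Convexity = Σ t(t+1)·PV / [P·(1+y)²] = 92,267.2029 / (5,009.0321 × 1.085764) = 16.96517.

16.97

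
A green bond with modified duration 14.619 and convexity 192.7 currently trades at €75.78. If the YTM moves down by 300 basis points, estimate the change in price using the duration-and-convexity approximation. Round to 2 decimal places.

Duration effect: -D_mod·Δy = -14.619 × (-0.03) = +0.438570
Convexity effect: ½·C·(Δy)² = 0.5 × 192.7 × (-0.03)² = +0.0867150
ΔP/P ≈ +0.438570 + 0.0867150 = +0.525285
ΔP ≈ 75.78 × (+0.525285) = +39.8060973.

+€39.81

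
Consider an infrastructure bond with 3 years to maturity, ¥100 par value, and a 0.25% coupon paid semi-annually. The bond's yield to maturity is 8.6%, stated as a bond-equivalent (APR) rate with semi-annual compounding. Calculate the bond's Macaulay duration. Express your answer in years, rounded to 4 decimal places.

2.9891 years

Periodic yield y = 0.043. Discount each cash flow and weight by its period:
  t   CF        PV=CF/(1+0.043)^t    t·PV
  1        0.125         0.1198         0.1198
  2        0.125         0.1149         0.2298
  3        0.125         0.1102         0.3305
  4        0.125         0.1056         0.4225
  5        0.125         0.1013         0.5064
  6      100.125        77.7744       466.6464
  Σ                     78.3262       468.2554
Price P = Σ PV = 78.3262.
Macaulay duration = Σ(t·PV) / P = 468.2554 / 78.3262 = 5.97827 half-year periods.
In years: 5.97827 / 2 = 2.98914 years.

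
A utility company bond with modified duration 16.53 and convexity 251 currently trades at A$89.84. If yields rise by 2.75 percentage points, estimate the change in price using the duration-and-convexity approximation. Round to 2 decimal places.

-A$32.31

Duration effect: -D_mod·Δy = -16.53 × (+0.0275) = -0.454575
Convexity effect: ½·C·(Δy)² = 0.5 × 251 × (0.0275)² = +0.094909375
ΔP/P ≈ -0.454575 + 0.094909375 = -0.359665625
ΔP ≈ 89.84 × (-0.359665625) = -32.31235975.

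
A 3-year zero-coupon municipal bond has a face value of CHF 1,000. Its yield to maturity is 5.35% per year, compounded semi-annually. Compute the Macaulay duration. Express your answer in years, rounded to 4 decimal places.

A zero-coupon bond has a single cash flow at maturity, so its Macaulay duration equals its maturity: 3 years.
(Equivalently: 6 semi-annual periods ÷ 2 = 3 years.)

3.0000 years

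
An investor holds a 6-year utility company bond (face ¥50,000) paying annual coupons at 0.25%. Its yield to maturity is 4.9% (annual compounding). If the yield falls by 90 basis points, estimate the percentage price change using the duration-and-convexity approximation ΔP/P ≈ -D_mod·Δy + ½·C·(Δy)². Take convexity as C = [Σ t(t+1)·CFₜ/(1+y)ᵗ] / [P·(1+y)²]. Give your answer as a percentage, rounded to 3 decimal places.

+5.263%

With y = 0.049:
  t   CF        PV=CF/(1+0.049)^t    t·PV        t(t+1)·PV
  1       125.00       119.1611       119.1611         238.3222
  2       125.00       113.5950       227.1899         681.5697
  3       125.00       108.2888       324.8664       1,299.4656
  4       125.00       103.2305       412.9220       2,064.6101
  5       125.00        98.4085       492.0425       2,952.2547
  6    50,125.00    37,618.4984   225,710.9906   1,579,976.9344
  Σ                 38,161.1823   227,287.1725   1,587,213.1568
P = 38,161.1823; D_Mac = 5.95598 yrs; D_mod = 5.67777 yrs; C = 37.79745.
Duration effect: -5.67777 × (-0.009) = +0.051100
Convexity effect: 0.5 × 37.79745 × (-0.009)² = +0.0015308
ΔP/P ≈ +0.051100 + 0.0015308 = +0.052631 = +5.2631%.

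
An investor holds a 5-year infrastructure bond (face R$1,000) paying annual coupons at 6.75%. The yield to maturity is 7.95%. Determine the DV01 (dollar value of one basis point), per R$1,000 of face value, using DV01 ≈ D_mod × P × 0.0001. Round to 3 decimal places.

R$0.387

Periodic yield y = 0.0795.
  t   CF        PV=CF/(1+0.0795)^t    t·PV
  1        67.50        62.5289        62.5289
  2        67.50        57.9240       115.8480
  3        67.50        53.6582       160.9745
  4        67.50        49.7065       198.8260
  5     1,067.50       728.2067     3,641.0333
  Σ                    952.0243     4,179.2108
P = 952.0243; D_Mac = 4.38982 yrs; D_mod = 4.06653 yrs.
DV01 ≈ 4.06653 × 952.0243 × 0.0001 = 0.387143.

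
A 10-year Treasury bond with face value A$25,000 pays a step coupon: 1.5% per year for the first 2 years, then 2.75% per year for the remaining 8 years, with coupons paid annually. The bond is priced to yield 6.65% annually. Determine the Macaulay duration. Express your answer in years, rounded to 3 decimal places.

8.865 years

Periodic yield y = 0.0665. Discount each cash flow and weight by its year:
  t   CF        PV=CF/(1+0.0665)^t    t·PV
  1       375.00       351.6174       351.6174
  2       375.00       329.6929       659.3857
  3       687.50       566.7482     1,700.2445
  4       687.50       531.4094     2,125.6378
  5       687.50       498.2742     2,491.3710
  6       687.50       467.2051     2,803.2304
  7       687.50       438.0732     3,066.5124
  8       687.50       410.7578     3,286.0624
  9       687.50       385.1456     3,466.3106
  10   25,687.50    13,493.1467   134,931.4668
  Σ                 17,472.0705   154,881.8390
Price P = Σ PV = 17,472.0705.
Macaulay duration = Σ(t·PV) / P = 154,881.8390 / 17,472.0705 = 8.86454 years.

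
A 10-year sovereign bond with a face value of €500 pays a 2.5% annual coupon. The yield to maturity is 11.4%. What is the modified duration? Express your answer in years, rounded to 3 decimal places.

Periodic yield y = 0.114. First find Macaulay duration:
  t   CF        PV=CF/(1+0.114)^t    t·PV
  1        12.50        11.2208        11.2208
  2        12.50        10.0726        20.1451
  3        12.50         9.0418        27.1254
  4        12.50         8.1165        32.4660
  5        12.50         7.2859        36.4296
  6        12.50         6.5403        39.2419
  7        12.50         5.8710        41.0972
  8        12.50         5.2702        42.1617
  9        12.50         4.7309        42.5781
  10      512.50       174.1173     1,741.1731
  Σ                    242.2674     2,033.6389
P = 242.2674; Macaulay duration = 2,033.6389 / 242.2674 = 8.39419 years.
Modified duration = D_Mac / (1 + y) = 8.39419 / 1.114 = 7.53518 years.

7.535 years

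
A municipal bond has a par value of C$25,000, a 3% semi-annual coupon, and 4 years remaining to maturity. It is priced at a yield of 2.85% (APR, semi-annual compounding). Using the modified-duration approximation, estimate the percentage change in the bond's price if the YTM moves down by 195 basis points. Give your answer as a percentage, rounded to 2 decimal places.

Periodic yield y = 0.01425. Modified duration first:
  t   CF        PV=CF/(1+0.01425)^t    t·PV
  1       375.00       369.7313       369.7313
  2       375.00       364.5367       729.0734
  3       375.00       359.4150     1,078.2451
  4       375.00       354.3653     1,417.4612
  5       375.00       349.3866     1,746.9328
  6       375.00       344.4777     2,066.8665
  7       375.00       339.6379     2,377.4653
  8    25,375.00    22,659.2703   181,274.1623
  Σ                 25,140.8208   191,059.9379
P = 25,140.8208; D_Mac = 7.59959 half-year periods = 3.79980 yrs; D_mod = 3.79980/(1+0.01425) = 3.74641 yrs.
ΔP/P ≈ -D_mod · Δy = -3.74641 × (-0.0195) = +0.073055 = +7.3055%.

+7.31%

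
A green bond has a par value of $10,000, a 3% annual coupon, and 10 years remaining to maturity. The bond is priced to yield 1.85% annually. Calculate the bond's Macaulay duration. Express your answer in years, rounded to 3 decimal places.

Periodic yield y = 0.0185. Discount each cash flow and weight by its year:
  t   CF        PV=CF/(1+0.0185)^t    t·PV
  1       300.00       294.5508       294.5508
  2       300.00       289.2006       578.4012
  3       300.00       283.9476       851.8427
  4       300.00       278.7900     1,115.1598
  5       300.00       273.7260     1,368.6301
  6       300.00       268.7541     1,612.5244
  7       300.00       263.8724     1,847.1070
  8       300.00       259.0795     2,072.6357
  9       300.00       254.3736     2,289.3620
  10   10,300.00     8,574.8571    85,748.5710
  Σ                 11,041.1516    97,778.7848
Price P = Σ PV = 11,041.1516.
Macaulay duration = Σ(t·PV) / P = 97,778.7848 / 11,041.1516 = 8.85585 years.

8.856 years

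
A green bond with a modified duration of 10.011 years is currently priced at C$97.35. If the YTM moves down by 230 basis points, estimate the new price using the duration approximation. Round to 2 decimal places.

C$119.77

Duration approximation: ΔP/P ≈ -D_mod · Δy = -10.011 × (-0.023) = +0.230253.
New price ≈ 97.35 × (1 + 0.230253) = 119.76512955.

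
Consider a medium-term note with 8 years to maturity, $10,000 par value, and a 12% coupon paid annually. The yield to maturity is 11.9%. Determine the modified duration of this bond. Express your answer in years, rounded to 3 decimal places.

4.978 years

Periodic yield y = 0.119. First find Macaulay duration:
  t   CF        PV=CF/(1+0.119)^t    t·PV
  1     1,200.00     1,072.3861     1,072.3861
  2     1,200.00       958.3432     1,916.6864
  3     1,200.00       856.4283     2,569.2848
  4     1,200.00       765.3514     3,061.4057
  5     1,200.00       683.9602     3,419.8009
  6     1,200.00       611.2245     3,667.3468
  7     1,200.00       546.2238     3,823.5668
  8    11,200.00     4,555.9330    36,447.4641
  Σ                 10,049.8504    55,977.9416
P = 10,049.8504; Macaulay duration = 55,977.9416 / 10,049.8504 = 5.57003 years.
Modified duration = D_Mac / (1 + y) = 5.57003 / 1.119 = 4.97768 years.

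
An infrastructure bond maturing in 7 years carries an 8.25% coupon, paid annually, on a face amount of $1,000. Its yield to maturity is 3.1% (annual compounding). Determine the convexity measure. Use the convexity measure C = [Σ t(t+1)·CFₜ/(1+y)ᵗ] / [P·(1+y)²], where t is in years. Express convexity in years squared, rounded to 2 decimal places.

40.60

With y = 0.031:
  t   CF        PV=CF/(1+0.031)^t    t·PV        t(t+1)·PV
  1        82.50        80.0194        80.0194         160.0388
  2        82.50        77.6134       155.2268         465.6803
  3        82.50        75.2797       225.8391         903.3566
  4        82.50        73.0162       292.0648       1,460.3242
  5        82.50        70.8208       354.1038       2,124.6230
  6        82.50        68.6913       412.1480       2,885.0361
  7     1,082.50       874.2130     6,119.4908      48,955.9266
  Σ                  1,319.6538     7,638.8928      56,954.9855
P = 1,319.6538.
Convexity = Σ t(t+1)·PV / [P·(1+y)²] = 56,954.9855 / (1,319.6538 × 1.062961) = 40.60265.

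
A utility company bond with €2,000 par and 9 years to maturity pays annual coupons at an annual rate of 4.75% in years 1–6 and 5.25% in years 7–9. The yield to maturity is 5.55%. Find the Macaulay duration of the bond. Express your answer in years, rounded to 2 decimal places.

7.48 years

Periodic yield y = 0.0555. Discount each cash flow and weight by its year:
  t   CF        PV=CF/(1+0.0555)^t    t·PV
  1        95.00        90.0047        90.0047
  2        95.00        85.2721       170.5443
  3        95.00        80.7884       242.3651
  4        95.00        76.5404       306.1615
  5        95.00        72.5158       362.5788
  6        95.00        68.7028       412.2166
  7       105.00        71.9419       503.5930
  8       105.00        68.1590       545.2722
  9     2,105.00     1,294.5772    11,651.1950
  Σ                  1,908.5023    14,283.9313
Price P = Σ PV = 1,908.5023.
Macaulay duration = Σ(t·PV) / P = 14,283.9313 / 1,908.5023 = 7.48437 years.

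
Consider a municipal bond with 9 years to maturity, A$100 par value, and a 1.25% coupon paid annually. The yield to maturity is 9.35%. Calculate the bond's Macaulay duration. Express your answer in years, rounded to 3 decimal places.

8.349 years

Periodic yield y = 0.0935. Discount each cash flow and weight by its year:
  t   CF        PV=CF/(1+0.0935)^t    t·PV
  1         1.25         1.1431         1.1431
  2         1.25         1.0454         2.0908
  3         1.25         0.9560         2.8680
  4         1.25         0.8742         3.4970
  5         1.25         0.7995         3.9975
  6         1.25         0.7311         4.3868
  7         1.25         0.6686         4.6803
  8         1.25         0.6114         4.8916
  9       101.25        45.2925       407.6322
  Σ                     52.1219       435.1872
Price P = Σ PV = 52.1219.
Macaulay duration = Σ(t·PV) / P = 435.1872 / 52.1219 = 8.34941 years.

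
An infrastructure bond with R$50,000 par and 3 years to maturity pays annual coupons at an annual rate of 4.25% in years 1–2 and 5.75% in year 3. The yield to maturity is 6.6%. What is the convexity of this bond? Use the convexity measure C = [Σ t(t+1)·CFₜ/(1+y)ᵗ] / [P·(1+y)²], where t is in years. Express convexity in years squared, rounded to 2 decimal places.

With y = 0.066:
  t   CF        PV=CF/(1+0.066)^t    t·PV        t(t+1)·PV
  1     2,125.00     1,993.4334     1,993.4334       3,986.8668
  2     2,125.00     1,870.0126     3,740.0251      11,220.0754
  3    52,875.00    43,649.4490   130,948.3471     523,793.3886
  Σ                 47,512.8950   136,681.8057     539,000.3308
P = 47,512.8950.
Convexity = Σ t(t+1)·PV / [P·(1+y)²] = 539,000.3308 / (47,512.8950 × 1.136356) = 9.98305.

9.98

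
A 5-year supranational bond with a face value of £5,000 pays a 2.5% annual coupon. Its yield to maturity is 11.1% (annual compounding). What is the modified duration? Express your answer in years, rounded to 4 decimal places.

4.2321 years

Periodic yield y = 0.111. First find Macaulay duration:
  t   CF        PV=CF/(1+0.111)^t    t·PV
  1       125.00       112.5113       112.5113
  2       125.00       101.2703       202.5405
  3       125.00        91.1523       273.4570
  4       125.00        82.0453       328.1813
  5     5,125.00     3,027.7748    15,138.8742
  Σ                  3,414.7540    16,055.5642
P = 3,414.7540; Macaulay duration = 16,055.5642 / 3,414.7540 = 4.70182 years.
Modified duration = D_Mac / (1 + y) = 4.70182 / 1.111 = 4.23206 years.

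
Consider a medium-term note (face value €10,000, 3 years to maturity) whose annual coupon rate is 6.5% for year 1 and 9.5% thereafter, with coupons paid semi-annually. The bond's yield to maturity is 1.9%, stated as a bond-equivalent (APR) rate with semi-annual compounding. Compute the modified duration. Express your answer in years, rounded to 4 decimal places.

Periodic yield y = 0.0095. First find Macaulay duration:
  t   CF        PV=CF/(1+0.0095)^t    t·PV
  1       325.00       321.9416       321.9416
  2       325.00       318.9119       637.8238
  3       475.00       461.7157     1,385.1471
  4       475.00       457.3707     1,829.4827
  5       475.00       453.0665     2,265.3327
  6    10,475.00     9,897.2854    59,383.7121
  Σ                 11,910.2917    65,823.4400
P = 11,910.2917; Macaulay duration = 65,823.4400 / 11,910.2917 = 5.52660 half-year periods = 2.76330 years.
Modified duration = D_Mac / (1 + y) = 2.76330 / 1.0095 = 2.73730 years.

2.7373 years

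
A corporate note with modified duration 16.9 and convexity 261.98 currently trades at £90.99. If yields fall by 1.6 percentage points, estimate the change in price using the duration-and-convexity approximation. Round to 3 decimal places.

+£27.655

Duration effect: -D_mod·Δy = -16.9 × (-0.016) = +0.270400
Convexity effect: ½·C·(Δy)² = 0.5 × 261.98 × (-0.016)² = +0.03353344
ΔP/P ≈ +0.270400 + 0.03353344 = +0.30393344
ΔP ≈ 90.99 × (+0.30393344) = +27.6549037056.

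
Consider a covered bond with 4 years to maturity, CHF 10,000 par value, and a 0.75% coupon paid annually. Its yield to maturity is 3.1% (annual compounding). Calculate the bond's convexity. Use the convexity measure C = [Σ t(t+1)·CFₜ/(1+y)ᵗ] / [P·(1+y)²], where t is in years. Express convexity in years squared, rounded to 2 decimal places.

With y = 0.031:
  t   CF        PV=CF/(1+0.031)^t    t·PV        t(t+1)·PV
  1        75.00        72.7449        72.7449         145.4898
  2        75.00        70.5576       141.1152         423.3457
  3        75.00        68.4361       205.3083         821.2332
  4    10,075.00     8,916.8281    35,667.3123     178,336.5617
  Σ                  9,128.5667    36,086.4808     179,726.6305
P = 9,128.5667.
Convexity = Σ t(t+1)·PV / [P·(1+y)²] = 179,726.6305 / (9,128.5667 × 1.062961) = 18.52220.

18.52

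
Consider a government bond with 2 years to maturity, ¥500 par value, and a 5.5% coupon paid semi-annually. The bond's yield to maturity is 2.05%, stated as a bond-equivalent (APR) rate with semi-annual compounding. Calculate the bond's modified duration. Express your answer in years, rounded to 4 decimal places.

Periodic yield y = 0.01025. First find Macaulay duration:
  t   CF        PV=CF/(1+0.01025)^t    t·PV
  1        13.75        13.6105        13.6105
  2        13.75        13.4724        26.9448
  3        13.75        13.3357        40.0071
  4       513.75       493.2151     1,972.8606
  Σ                    533.6337     2,053.4230
P = 533.6337; Macaulay duration = 2,053.4230 / 533.6337 = 3.84800 half-year periods = 1.92400 years.
Modified duration = D_Mac / (1 + y) = 1.92400 / 1.01025 = 1.90448 years.

1.9045 years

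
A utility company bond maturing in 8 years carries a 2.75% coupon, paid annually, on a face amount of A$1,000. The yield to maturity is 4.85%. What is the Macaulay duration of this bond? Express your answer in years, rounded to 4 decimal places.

7.2238 years

Periodic yield y = 0.0485. Discount each cash flow and weight by its year:
  t   CF        PV=CF/(1+0.0485)^t    t·PV
  1        27.50        26.2279        26.2279
  2        27.50        25.0147        50.0295
  3        27.50        23.8576        71.5729
  4        27.50        22.7541        91.0163
  5        27.50        21.7015       108.5077
  6        27.50        20.6977       124.1862
  7        27.50        19.7403       138.1821
  8     1,027.50       703.4518     5,627.6145
  Σ                    863.4457     6,237.3370
Price P = Σ PV = 863.4457.
Macaulay duration = Σ(t·PV) / P = 6,237.3370 / 863.4457 = 7.22377 years.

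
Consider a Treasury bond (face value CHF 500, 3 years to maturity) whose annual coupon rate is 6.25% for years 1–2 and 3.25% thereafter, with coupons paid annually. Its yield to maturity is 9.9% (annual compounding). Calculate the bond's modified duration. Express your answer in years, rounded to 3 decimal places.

2.560 years

Periodic yield y = 0.099. First find Macaulay duration:
  t   CF        PV=CF/(1+0.099)^t    t·PV
  1        31.25        28.4349        28.4349
  2        31.25        25.8735        51.7469
  3       516.25       388.9260     1,166.7780
  Σ                    443.2344     1,246.9599
P = 443.2344; Macaulay duration = 1,246.9599 / 443.2344 = 2.81332 years.
Modified duration = D_Mac / (1 + y) = 2.81332 / 1.099 = 2.55989 years.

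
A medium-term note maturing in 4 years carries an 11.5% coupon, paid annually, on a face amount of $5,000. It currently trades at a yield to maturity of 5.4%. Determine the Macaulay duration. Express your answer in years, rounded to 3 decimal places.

Periodic yield y = 0.054. Discount each cash flow and weight by its year:
  t   CF        PV=CF/(1+0.054)^t    t·PV
  1       575.00       545.5408       545.5408
  2       575.00       517.5909     1,035.1818
  3       575.00       491.0729     1,473.2188
  4     5,575.00     4,517.3363    18,069.3454
  Σ                  6,071.5410    21,123.2868
Price P = Σ PV = 6,071.5410.
Macaulay duration = Σ(t·PV) / P = 21,123.2868 / 6,071.5410 = 3.47907 years.

3.479 years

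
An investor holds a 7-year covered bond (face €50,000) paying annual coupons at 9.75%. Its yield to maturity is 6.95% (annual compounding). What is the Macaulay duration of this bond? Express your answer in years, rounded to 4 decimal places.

5.5058 years

Periodic yield y = 0.0695. Discount each cash flow and weight by its year:
  t   CF        PV=CF/(1+0.0695)^t    t·PV
  1     4,875.00     4,558.2048     4,558.2048
  2     4,875.00     4,261.9960     8,523.9921
  3     4,875.00     3,985.0360    11,955.1081
  4     4,875.00     3,726.0739    14,904.2956
  5     4,875.00     3,483.9401    17,419.7003
  6     4,875.00     3,257.5410    19,545.2458
  7    54,875.00    34,285.3834   239,997.6841
  Σ                 57,558.1752   316,904.2308
Price P = Σ PV = 57,558.1752.
Macaulay duration = Σ(t·PV) / P = 316,904.2308 / 57,558.1752 = 5.50581 years.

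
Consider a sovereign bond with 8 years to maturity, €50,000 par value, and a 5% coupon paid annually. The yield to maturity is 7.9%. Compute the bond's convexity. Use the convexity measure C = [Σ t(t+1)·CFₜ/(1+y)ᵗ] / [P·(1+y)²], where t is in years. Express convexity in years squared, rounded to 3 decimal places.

48.185

With y = 0.079:
  t   CF        PV=CF/(1+0.079)^t    t·PV        t(t+1)·PV
  1     2,500.00     2,316.9601     2,316.9601       4,633.9203
  2     2,500.00     2,147.3217     4,294.6435      12,883.9304
  3     2,500.00     1,990.1036     5,970.3107      23,881.2426
  4     2,500.00     1,844.3962     7,377.5850      36,887.9249
  5     2,500.00     1,709.3570     8,546.7852      51,280.7112
  6     2,500.00     1,584.2049     9,505.2291      66,536.6040
  7     2,500.00     1,468.2158    10,277.5107      82,220.0853
  8    52,500.00    28,575.0991   228,600.7932   2,057,407.1386
  Σ                 41,635.6585   276,889.8174   2,335,731.5574
P = 41,635.6585.
Convexity = Σ t(t+1)·PV / [P·(1+y)²] = 2,335,731.5574 / (41,635.6585 × 1.164241) = 48.18530.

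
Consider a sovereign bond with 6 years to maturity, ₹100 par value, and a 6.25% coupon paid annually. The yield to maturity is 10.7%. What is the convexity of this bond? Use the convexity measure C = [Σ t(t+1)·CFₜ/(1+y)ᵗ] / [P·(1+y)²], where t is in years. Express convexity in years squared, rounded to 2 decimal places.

With y = 0.107:
  t   CF        PV=CF/(1+0.107)^t    t·PV        t(t+1)·PV
  1         6.25         5.6459         5.6459          11.2918
  2         6.25         5.1002        10.2003          30.6010
  3         6.25         4.6072        13.8216          55.2864
  4         6.25         4.1619        16.6475          83.2376
  5         6.25         3.7596        18.7980         112.7881
  6       106.25        57.7355       346.4132       2,424.8926
  Σ                     81.0103       411.5266       2,718.0975
P = 81.0103.
Convexity = Σ t(t+1)·PV / [P·(1+y)²] = 2,718.0975 / (81.0103 × 1.225449) = 27.37976.

27.38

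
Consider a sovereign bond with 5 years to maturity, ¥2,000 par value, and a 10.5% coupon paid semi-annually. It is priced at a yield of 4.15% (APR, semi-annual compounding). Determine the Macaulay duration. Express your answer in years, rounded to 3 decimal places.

4.146 years

Periodic yield y = 0.02075. Discount each cash flow and weight by its period:
  t   CF        PV=CF/(1+0.02075)^t    t·PV
  1       105.00       102.8655       102.8655
  2       105.00       100.7745       201.5489
  3       105.00        98.7259       296.1777
  4       105.00        96.7190       386.8760
  5       105.00        94.7529       473.7643
  6       105.00        92.8267       556.9603
  7       105.00        90.9397       636.5780
  8       105.00        89.0911       712.7286
  9       105.00        87.2800       785.5201
  10    2,105.00     1,714.1871    17,141.8707
  Σ                  2,568.1623    21,294.8901
Price P = Σ PV = 2,568.1623.
Macaulay duration = Σ(t·PV) / P = 21,294.8901 / 2,568.1623 = 8.29188 half-year periods.
In years: 8.29188 / 2 = 4.14594 years.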